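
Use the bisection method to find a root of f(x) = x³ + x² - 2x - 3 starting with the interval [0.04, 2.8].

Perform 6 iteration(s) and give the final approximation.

f(x) = x³ + x² - 2x - 3
Initial interval: [0.04, 2.8]

Iteration 1:
  c_1 = (0.040000 + 2.800000)/2 = 1.420000
  f(c_1) = f(1.420000) = -0.960312
  f(a) × f(c) ≥ 0, new interval: [1.420000, 2.800000]
Iteration 2:
  c_2 = (1.420000 + 2.800000)/2 = 2.110000
  f(c_2) = f(2.110000) = 6.626031
  f(a) × f(c) < 0, new interval: [1.420000, 2.110000]
Iteration 3:
  c_3 = (1.420000 + 2.110000)/2 = 1.765000
  f(c_3) = f(1.765000) = 2.083597
  f(a) × f(c) < 0, new interval: [1.420000, 1.765000]
Iteration 4:
  c_4 = (1.420000 + 1.765000)/2 = 1.592500
  f(c_4) = f(1.592500) = 0.389726
  f(a) × f(c) < 0, new interval: [1.420000, 1.592500]
Iteration 5:
  c_5 = (1.420000 + 1.592500)/2 = 1.506250
  f(c_5) = f(1.506250) = -0.326347
  f(a) × f(c) ≥ 0, new interval: [1.506250, 1.592500]
Iteration 6:
  c_6 = (1.506250 + 1.592500)/2 = 1.549375
  f(c_6) = f(1.549375) = 0.021185
  f(a) × f(c) < 0, new interval: [1.506250, 1.549375]

After 6 iteration(s), the approximation is c_6 = 1.549375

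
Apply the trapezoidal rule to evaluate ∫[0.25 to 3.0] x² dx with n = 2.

f(x) = x²
a = 0.25, b = 3.0, n = 2
h = (b - a)/n = 1.375000

Trapezoidal rule: (h/2)[f(x₀) + 2f(x₁) + 2f(x₂) + ... + f(xₙ)]

x_0 = 0.2500, f(x_0) = 0.062500, coefficient = 1
x_1 = 1.6250, f(x_1) = 2.640625, coefficient = 2
x_2 = 3.0000, f(x_2) = 9.000000, coefficient = 1

I ≈ (1.375000/2) × 14.343750 = 9.861328
Exact value: 8.994792
Error: 0.866536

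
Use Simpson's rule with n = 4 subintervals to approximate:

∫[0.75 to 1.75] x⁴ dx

f(x) = x⁴
a = 0.75, b = 1.75, n = 4
h = (b - a)/n = 0.250000

Simpson's rule: (h/3)[f(x₀) + 4f(x₁) + 2f(x₂) + ... + f(xₙ)]

x_0 = 0.7500, f(x_0) = 0.316406, coefficient = 1
x_1 = 1.0000, f(x_1) = 1.000000, coefficient = 4
x_2 = 1.2500, f(x_2) = 2.441406, coefficient = 2
x_3 = 1.5000, f(x_3) = 5.062500, coefficient = 4
x_4 = 1.7500, f(x_4) = 9.378906, coefficient = 1

I ≈ (0.250000/3) × 38.828125 = 3.235677
Exact value: 3.235156
Error: 0.000521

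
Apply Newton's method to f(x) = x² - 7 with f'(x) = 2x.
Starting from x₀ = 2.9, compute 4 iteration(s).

f(x) = x² - 7
f'(x) = 2x
x₀ = 2.9

Newton-Raphson formula: x_{n+1} = x_n - f(x_n)/f'(x_n)

Iteration 1:
  f(2.900000) = 1.410000
  f'(2.900000) = 5.800000
  x_1 = 2.900000 - 1.410000/5.800000 = 2.656897
Iteration 2:
  f(2.656897) = 0.059099
  f'(2.656897) = 5.313793
  x_2 = 2.656897 - 0.059099/5.313793 = 2.645775
Iteration 3:
  f(2.645775) = 0.000124
  f'(2.645775) = 5.291549
  x_3 = 2.645775 - 0.000124/5.291549 = 2.645751
Iteration 4:
  f(2.645751) = 0.000000
  f'(2.645751) = 5.291503
  x_4 = 2.645751 - 0.000000/5.291503 = 2.645751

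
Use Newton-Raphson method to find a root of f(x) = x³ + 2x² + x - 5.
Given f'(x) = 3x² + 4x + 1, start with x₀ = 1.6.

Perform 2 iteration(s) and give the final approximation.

f(x) = x³ + 2x² + x - 5
f'(x) = 3x² + 4x + 1
x₀ = 1.6

Newton-Raphson formula: x_{n+1} = x_n - f(x_n)/f'(x_n)

Iteration 1:
  f(1.600000) = 5.816000
  f'(1.600000) = 15.080000
  x_1 = 1.600000 - 5.816000/15.080000 = 1.214324
Iteration 2:
  f(1.214324) = 0.954107
  f'(1.214324) = 10.281040
  x_2 = 1.214324 - 0.954107/10.281040 = 1.121521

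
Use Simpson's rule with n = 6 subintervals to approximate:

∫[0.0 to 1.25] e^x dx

f(x) = e^x
a = 0.0, b = 1.25, n = 6
h = (b - a)/n = 0.208333

Simpson's rule: (h/3)[f(x₀) + 4f(x₁) + 2f(x₂) + ... + f(xₙ)]

x_0 = 0.0000, f(x_0) = 1.000000, coefficient = 1
x_1 = 0.2083, f(x_1) = 1.231624, coefficient = 4
x_2 = 0.4167, f(x_2) = 1.516897, coefficient = 2
x_3 = 0.6250, f(x_3) = 1.868246, coefficient = 4
x_4 = 0.8333, f(x_4) = 2.300976, coefficient = 2
x_5 = 1.0417, f(x_5) = 2.833936, coefficient = 4
x_6 = 1.2500, f(x_6) = 3.490343, coefficient = 1

I ≈ (0.208333/3) × 35.861312 = 2.490369
Exact value: 2.490343
Error: 0.000026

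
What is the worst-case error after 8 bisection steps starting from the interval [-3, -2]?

Bisection error bound: |error| ≤ (b-a)/2^n
|error| ≤ (-2 - (-3))/2^8 = 1/2^8
|error| ≤ 0.0039062500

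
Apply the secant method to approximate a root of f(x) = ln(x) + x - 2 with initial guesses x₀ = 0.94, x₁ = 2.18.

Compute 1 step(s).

f(x) = ln(x) + x - 2
x₀ = 0.94, x₁ = 2.18

Secant formula: x_{n+1} = x_n - f(x_n)(x_n - x_{n-1})/(f(x_n) - f(x_{n-1}))

Iteration 1:
  f(0.940000) = -1.121875
  f(2.180000) = 0.959325
  x_2 = 2.180000 - 0.959325×(2.180000 - 0.940000)/(0.959325 - (-1.121875))
       = 1.608425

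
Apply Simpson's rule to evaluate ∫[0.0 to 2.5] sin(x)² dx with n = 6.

f(x) = sin(x)²
a = 0.0, b = 2.5, n = 6
h = (b - a)/n = 0.416667

Simpson's rule: (h/3)[f(x₀) + 4f(x₁) + 2f(x₂) + ... + f(xₙ)]

x_0 = 0.0000, f(x_0) = 0.000000, coefficient = 1
x_1 = 0.4167, f(x_1) = 0.163794, coefficient = 4
x_2 = 0.8333, f(x_2) = 0.547862, coefficient = 2
x_3 = 1.2500, f(x_3) = 0.900572, coefficient = 4
x_4 = 1.6667, f(x_4) = 0.990837, coefficient = 2
x_5 = 2.0833, f(x_5) = 0.759518, coefficient = 4
x_6 = 2.5000, f(x_6) = 0.358169, coefficient = 1

I ≈ (0.416667/3) × 10.731100 = 1.490431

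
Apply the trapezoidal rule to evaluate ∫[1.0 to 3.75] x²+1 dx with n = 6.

f(x) = x²+1
a = 1.0, b = 3.75, n = 6
h = (b - a)/n = 0.458333

Trapezoidal rule: (h/2)[f(x₀) + 2f(x₁) + 2f(x₂) + ... + f(xₙ)]

x_0 = 1.0000, f(x_0) = 2.000000, coefficient = 1
x_1 = 1.4583, f(x_1) = 3.126736, coefficient = 2
x_2 = 1.9167, f(x_2) = 4.673611, coefficient = 2
x_3 = 2.3750, f(x_3) = 6.640625, coefficient = 2
x_4 = 2.8333, f(x_4) = 9.027778, coefficient = 2
x_5 = 3.2917, f(x_5) = 11.835069, coefficient = 2
x_6 = 3.7500, f(x_6) = 15.062500, coefficient = 1

I ≈ (0.458333/2) × 87.670139 = 20.091073
Exact value: 19.994792
Error: 0.096282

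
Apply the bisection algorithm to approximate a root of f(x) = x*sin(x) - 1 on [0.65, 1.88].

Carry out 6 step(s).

f(x) = x*sin(x) - 1
Initial interval: [0.65, 1.88]

Iteration 1:
  c_1 = (0.650000 + 1.880000)/2 = 1.265000
  f(c_1) = f(1.265000) = 0.206314
  f(a) × f(c) < 0, new interval: [0.650000, 1.265000]
Iteration 2:
  c_2 = (0.650000 + 1.265000)/2 = 0.957500
  f(c_2) = f(0.957500) = -0.216999
  f(a) × f(c) ≥ 0, new interval: [0.957500, 1.265000]
Iteration 3:
  c_3 = (0.957500 + 1.265000)/2 = 1.111250
  f(c_3) = f(1.111250) = -0.004038
  f(a) × f(c) ≥ 0, new interval: [1.111250, 1.265000]
Iteration 4:
  c_4 = (1.111250 + 1.265000)/2 = 1.188125
  f(c_4) = f(1.188125) = 0.102188
  f(a) × f(c) < 0, new interval: [1.111250, 1.188125]
Iteration 5:
  c_5 = (1.111250 + 1.188125)/2 = 1.149687
  f(c_5) = f(1.149687) = 0.049246
  f(a) × f(c) < 0, new interval: [1.111250, 1.149687]
Iteration 6:
  c_6 = (1.111250 + 1.149687)/2 = 1.130469
  f(c_6) = f(1.130469) = 0.022636
  f(a) × f(c) < 0, new interval: [1.111250, 1.130469]

After 6 iteration(s), the approximation is c_6 = 1.130469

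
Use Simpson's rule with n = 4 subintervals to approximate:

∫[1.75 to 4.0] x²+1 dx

f(x) = x²+1
a = 1.75, b = 4.0, n = 4
h = (b - a)/n = 0.562500

Simpson's rule: (h/3)[f(x₀) + 4f(x₁) + 2f(x₂) + ... + f(xₙ)]

x_0 = 1.7500, f(x_0) = 4.062500, coefficient = 1
x_1 = 2.3125, f(x_1) = 6.347656, coefficient = 4
x_2 = 2.8750, f(x_2) = 9.265625, coefficient = 2
x_3 = 3.4375, f(x_3) = 12.816406, coefficient = 4
x_4 = 4.0000, f(x_4) = 17.000000, coefficient = 1

I ≈ (0.562500/3) × 116.250000 = 21.796875
Exact value: 21.796875
Error: 0.000000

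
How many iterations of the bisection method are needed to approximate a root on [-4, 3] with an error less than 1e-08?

We need (b-a)/2^n ≤ 1e-08
(3 - (-4))/2^n ≤ 1e-08
7/2^n ≤ 1e-08
2^n ≥ 700000000
n ≥ log₂(700000000) = 29.38
n ≥ 30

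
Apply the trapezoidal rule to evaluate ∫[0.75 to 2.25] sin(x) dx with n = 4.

f(x) = sin(x)
a = 0.75, b = 2.25, n = 4
h = (b - a)/n = 0.375000

Trapezoidal rule: (h/2)[f(x₀) + 2f(x₁) + 2f(x₂) + ... + f(xₙ)]

x_0 = 0.7500, f(x_0) = 0.681639, coefficient = 1
x_1 = 1.1250, f(x_1) = 0.902268, coefficient = 2
x_2 = 1.5000, f(x_2) = 0.997495, coefficient = 2
x_3 = 1.8750, f(x_3) = 0.954086, coefficient = 2
x_4 = 2.2500, f(x_4) = 0.778073, coefficient = 1

I ≈ (0.375000/2) × 7.167409 = 1.343889
Exact value: 1.359862
Error: 0.015973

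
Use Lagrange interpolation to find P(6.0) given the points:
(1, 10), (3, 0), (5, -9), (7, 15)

Lagrange interpolation formula:
P(x) = Σ yᵢ × Lᵢ(x)
where Lᵢ(x) = Π_{j≠i} (x - xⱼ)/(xᵢ - xⱼ)

L_0(6.0) = (6.0 - 3)/(1 - 3) × (6.0 - 5)/(1 - 5) × (6.0 - 7)/(1 - 7) = 0.062500
L_1(6.0) = (6.0 - 1)/(3 - 1) × (6.0 - 5)/(3 - 5) × (6.0 - 7)/(3 - 7) = -0.312500
L_2(6.0) = (6.0 - 1)/(5 - 1) × (6.0 - 3)/(5 - 3) × (6.0 - 7)/(5 - 7) = 0.937500
L_3(6.0) = (6.0 - 1)/(7 - 1) × (6.0 - 3)/(7 - 3) × (6.0 - 5)/(7 - 5) = 0.312500

P(6.0) = 10×L_0(6.0) + 0×L_1(6.0) + (-9)×L_2(6.0) + 15×L_3(6.0)
P(6.0) = -3.125000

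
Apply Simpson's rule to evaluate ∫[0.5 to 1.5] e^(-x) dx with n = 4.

f(x) = e^(-x)
a = 0.5, b = 1.5, n = 4
h = (b - a)/n = 0.250000

Simpson's rule: (h/3)[f(x₀) + 4f(x₁) + 2f(x₂) + ... + f(xₙ)]

x_0 = 0.5000, f(x_0) = 0.606531, coefficient = 1
x_1 = 0.7500, f(x_1) = 0.472367, coefficient = 4
x_2 = 1.0000, f(x_2) = 0.367879, coefficient = 2
x_3 = 1.2500, f(x_3) = 0.286505, coefficient = 4
x_4 = 1.5000, f(x_4) = 0.223130, coefficient = 1

I ≈ (0.250000/3) × 4.600905 = 0.383409
Exact value: 0.383400
Error: 0.000008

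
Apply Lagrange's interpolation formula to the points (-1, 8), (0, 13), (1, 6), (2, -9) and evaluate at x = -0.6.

Lagrange interpolation formula:
P(x) = Σ yᵢ × Lᵢ(x)
where Lᵢ(x) = Π_{j≠i} (x - xⱼ)/(xᵢ - xⱼ)

L_0(-0.6) = (-0.6 - 0)/(-1 - 0) × (-0.6 - 1)/(-1 - 1) × (-0.6 - 2)/(-1 - 2) = 0.416000
L_1(-0.6) = (-0.6 - (-1))/(0 - (-1)) × (-0.6 - 1)/(0 - 1) × (-0.6 - 2)/(0 - 2) = 0.832000
L_2(-0.6) = (-0.6 - (-1))/(1 - (-1)) × (-0.6 - 0)/(1 - 0) × (-0.6 - 2)/(1 - 2) = -0.312000
L_3(-0.6) = (-0.6 - (-1))/(2 - (-1)) × (-0.6 - 0)/(2 - 0) × (-0.6 - 1)/(2 - 1) = 0.064000

P(-0.6) = 8×L_0(-0.6) + 13×L_1(-0.6) + 6×L_2(-0.6) + (-9)×L_3(-0.6)
P(-0.6) = 11.696000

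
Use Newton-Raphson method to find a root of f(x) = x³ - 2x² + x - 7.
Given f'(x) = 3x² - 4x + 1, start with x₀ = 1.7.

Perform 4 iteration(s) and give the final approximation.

f(x) = x³ - 2x² + x - 7
f'(x) = 3x² - 4x + 1
x₀ = 1.7

Newton-Raphson formula: x_{n+1} = x_n - f(x_n)/f'(x_n)

Iteration 1:
  f(1.700000) = -6.167000
  f'(1.700000) = 2.870000
  x_1 = 1.700000 - (-6.167000)/2.870000 = 3.848780
Iteration 2:
  f(3.848780) = 24.234972
  f'(3.848780) = 30.044212
  x_2 = 3.848780 - 24.234972/30.044212 = 3.042137
Iteration 3:
  f(3.042137) = 5.686693
  f'(3.042137) = 16.595243
  x_3 = 3.042137 - 5.686693/16.595243 = 2.699467
Iteration 4:
  f(2.699467) = 0.796566
  f'(2.699467) = 12.063496
  x_4 = 2.699467 - 0.796566/12.063496 = 2.633436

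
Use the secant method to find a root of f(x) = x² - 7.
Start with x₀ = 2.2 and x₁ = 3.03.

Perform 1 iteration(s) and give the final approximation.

f(x) = x² - 7
x₀ = 2.2, x₁ = 3.03

Secant formula: x_{n+1} = x_n - f(x_n)(x_n - x_{n-1})/(f(x_n) - f(x_{n-1}))

Iteration 1:
  f(2.200000) = -2.160000
  f(3.030000) = 2.180900
  x_2 = 3.030000 - 2.180900×(3.030000 - 2.200000)/(2.180900 - (-2.160000))
       = 2.613002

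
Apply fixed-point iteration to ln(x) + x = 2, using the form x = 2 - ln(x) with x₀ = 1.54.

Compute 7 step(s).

Equation: ln(x) + x = 2
Fixed-point form: x = 2 - ln(x)
x₀ = 1.54

x_1 = g(1.540000) = 1.568218
x_2 = g(1.568218) = 1.550060
x_3 = g(1.550060) = 1.561706
x_4 = g(1.561706) = 1.554221
x_5 = g(1.554221) = 1.559025
x_6 = g(1.559025) = 1.555939
x_7 = g(1.555939) = 1.557921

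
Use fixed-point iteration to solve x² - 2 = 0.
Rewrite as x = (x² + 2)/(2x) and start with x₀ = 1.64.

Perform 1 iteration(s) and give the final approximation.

Equation: x² - 2 = 0
Fixed-point form: x = (x² + 2)/(2x)
x₀ = 1.64

x_1 = g(1.640000) = 1.429756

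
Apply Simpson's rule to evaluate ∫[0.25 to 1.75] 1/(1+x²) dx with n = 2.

f(x) = 1/(1+x²)
a = 0.25, b = 1.75, n = 2
h = (b - a)/n = 0.750000

Simpson's rule: (h/3)[f(x₀) + 4f(x₁) + 2f(x₂) + ... + f(xₙ)]

x_0 = 0.2500, f(x_0) = 0.941176, coefficient = 1
x_1 = 1.0000, f(x_1) = 0.500000, coefficient = 4
x_2 = 1.7500, f(x_2) = 0.246154, coefficient = 1

I ≈ (0.750000/3) × 3.187330 = 0.796833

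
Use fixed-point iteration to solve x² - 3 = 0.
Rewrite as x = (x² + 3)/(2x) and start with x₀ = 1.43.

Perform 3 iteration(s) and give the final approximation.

Equation: x² - 3 = 0
Fixed-point form: x = (x² + 3)/(2x)
x₀ = 1.43

x_1 = g(1.430000) = 1.763951
x_2 = g(1.763951) = 1.732339
x_3 = g(1.732339) = 1.732051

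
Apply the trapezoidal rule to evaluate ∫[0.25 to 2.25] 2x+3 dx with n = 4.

f(x) = 2x+3
a = 0.25, b = 2.25, n = 4
h = (b - a)/n = 0.500000

Trapezoidal rule: (h/2)[f(x₀) + 2f(x₁) + 2f(x₂) + ... + f(xₙ)]

x_0 = 0.2500, f(x_0) = 3.500000, coefficient = 1
x_1 = 0.7500, f(x_1) = 4.500000, coefficient = 2
x_2 = 1.2500, f(x_2) = 5.500000, coefficient = 2
x_3 = 1.7500, f(x_3) = 6.500000, coefficient = 2
x_4 = 2.2500, f(x_4) = 7.500000, coefficient = 1

I ≈ (0.500000/2) × 44.000000 = 11.000000
Exact value: 11.000000
Error: 0.000000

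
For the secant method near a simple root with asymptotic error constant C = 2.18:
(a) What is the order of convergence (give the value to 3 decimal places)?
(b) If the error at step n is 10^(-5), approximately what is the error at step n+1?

(a) Secant method has superlinear convergence with order φ = (1+√5)/2 ≈ 1.618.
    This means |e_{n+1}| ≈ C|e_n|^1.618.

(b) With |e_n| = 10^(-5) and C = 2.18:
    |e_{n+1}| ≈ 2.18 × (10^(-5))^1.618 = 2.18 × 10^(-8.09)

(a) ≈ 1.618 (golden ratio); (b) |e_{n+1}| ≈ 1.771e-08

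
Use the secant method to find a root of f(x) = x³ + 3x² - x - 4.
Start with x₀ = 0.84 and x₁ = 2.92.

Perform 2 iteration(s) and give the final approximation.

f(x) = x³ + 3x² - x - 4
x₀ = 0.84, x₁ = 2.92

Secant formula: x_{n+1} = x_n - f(x_n)(x_n - x_{n-1})/(f(x_n) - f(x_{n-1}))

Iteration 1:
  f(0.840000) = -2.130496
  f(2.920000) = 43.556288
  x_2 = 2.920000 - 43.556288×(2.920000 - 0.840000)/(43.556288 - (-2.130496))
       = 0.936996
Iteration 2:
  f(2.920000) = 43.556288
  f(0.936996) = -1.480466
  x_3 = 0.936996 - (-1.480466)×(0.936996 - 2.920000)/(-1.480466 - 43.556288)
       = 1.002182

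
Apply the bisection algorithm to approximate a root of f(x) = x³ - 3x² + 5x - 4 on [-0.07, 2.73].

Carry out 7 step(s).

f(x) = x³ - 3x² + 5x - 4
Initial interval: [-0.07, 2.73]

Iteration 1:
  c_1 = (-0.070000 + 2.730000)/2 = 1.330000
  f(c_1) = f(1.330000) = -0.304063
  f(a) × f(c) ≥ 0, new interval: [1.330000, 2.730000]
Iteration 2:
  c_2 = (1.330000 + 2.730000)/2 = 2.030000
  f(c_2) = f(2.030000) = 2.152727
  f(a) × f(c) < 0, new interval: [1.330000, 2.030000]
Iteration 3:
  c_3 = (1.330000 + 2.030000)/2 = 1.680000
  f(c_3) = f(1.680000) = 0.674432
  f(a) × f(c) < 0, new interval: [1.330000, 1.680000]
Iteration 4:
  c_4 = (1.330000 + 1.680000)/2 = 1.505000
  f(c_4) = f(1.505000) = 0.138788
  f(a) × f(c) < 0, new interval: [1.330000, 1.505000]
Iteration 5:
  c_5 = (1.330000 + 1.505000)/2 = 1.417500
  f(c_5) = f(1.417500) = -0.092227
  f(a) × f(c) ≥ 0, new interval: [1.417500, 1.505000]
Iteration 6:
  c_6 = (1.417500 + 1.505000)/2 = 1.461250
  f(c_6) = f(1.461250) = 0.020632
  f(a) × f(c) < 0, new interval: [1.417500, 1.461250]
Iteration 7:
  c_7 = (1.417500 + 1.461250)/2 = 1.439375
  f(c_7) = f(1.439375) = -0.036428
  f(a) × f(c) ≥ 0, new interval: [1.439375, 1.461250]

After 7 iteration(s), the approximation is c_7 = 1.439375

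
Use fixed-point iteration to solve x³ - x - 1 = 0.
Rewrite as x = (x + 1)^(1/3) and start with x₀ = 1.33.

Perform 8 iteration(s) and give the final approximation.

Equation: x³ - x - 1 = 0
Fixed-point form: x = (x + 1)^(1/3)
x₀ = 1.33

x_1 = g(1.330000) = 1.325721
x_2 = g(1.325721) = 1.324908
x_3 = g(1.324908) = 1.324754
x_4 = g(1.324754) = 1.324725
x_5 = g(1.324725) = 1.324719
x_6 = g(1.324719) = 1.324718
x_7 = g(1.324718) = 1.324718
x_8 = g(1.324718) = 1.324718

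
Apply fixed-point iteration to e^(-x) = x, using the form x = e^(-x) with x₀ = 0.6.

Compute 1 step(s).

Equation: e^(-x) = x
Fixed-point form: x = e^(-x)
x₀ = 0.6

x_1 = g(0.600000) = 0.548812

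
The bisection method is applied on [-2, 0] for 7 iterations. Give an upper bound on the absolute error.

Bisection error bound: |error| ≤ (b-a)/2^n
|error| ≤ (0 - (-2))/2^7 = 2/2^7
|error| ≤ 0.0156250000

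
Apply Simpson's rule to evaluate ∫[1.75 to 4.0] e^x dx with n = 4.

f(x) = e^x
a = 1.75, b = 4.0, n = 4
h = (b - a)/n = 0.562500

Simpson's rule: (h/3)[f(x₀) + 4f(x₁) + 2f(x₂) + ... + f(xₙ)]

x_0 = 1.7500, f(x_0) = 5.754603, coefficient = 1
x_1 = 2.3125, f(x_1) = 10.099642, coefficient = 4
x_2 = 2.8750, f(x_2) = 17.725424, coefficient = 2
x_3 = 3.4375, f(x_3) = 31.109088, coefficient = 4
x_4 = 4.0000, f(x_4) = 54.598150, coefficient = 1

I ≈ (0.562500/3) × 260.638522 = 48.869723
Exact value: 48.843547
Error: 0.026176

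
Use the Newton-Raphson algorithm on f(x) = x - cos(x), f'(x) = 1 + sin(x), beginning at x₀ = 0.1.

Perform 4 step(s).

f(x) = x - cos(x)
f'(x) = 1 + sin(x)
x₀ = 0.1

Newton-Raphson formula: x_{n+1} = x_n - f(x_n)/f'(x_n)

Iteration 1:
  f(0.100000) = -0.895004
  f'(0.100000) = 1.099833
  x_1 = 0.100000 - (-0.895004)/1.099833 = 0.913763
Iteration 2:
  f(0.913763) = 0.302993
  f'(0.913763) = 1.791808
  x_2 = 0.913763 - 0.302993/1.791808 = 0.744664
Iteration 3:
  f(0.744664) = 0.009349
  f'(0.744664) = 1.677725
  x_3 = 0.744664 - 0.009349/1.677725 = 0.739092
Iteration 4:
  f(0.739092) = 0.000011
  f'(0.739092) = 1.673617
  x_4 = 0.739092 - 0.000011/1.673617 = 0.739085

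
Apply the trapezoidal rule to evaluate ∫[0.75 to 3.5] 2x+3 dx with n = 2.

f(x) = 2x+3
a = 0.75, b = 3.5, n = 2
h = (b - a)/n = 1.375000

Trapezoidal rule: (h/2)[f(x₀) + 2f(x₁) + 2f(x₂) + ... + f(xₙ)]

x_0 = 0.7500, f(x_0) = 4.500000, coefficient = 1
x_1 = 2.1250, f(x_1) = 7.250000, coefficient = 2
x_2 = 3.5000, f(x_2) = 10.000000, coefficient = 1

I ≈ (1.375000/2) × 29.000000 = 19.937500
Exact value: 19.937500
Error: 0.000000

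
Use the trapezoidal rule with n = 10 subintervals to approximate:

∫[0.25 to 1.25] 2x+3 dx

f(x) = 2x+3
a = 0.25, b = 1.25, n = 10
h = (b - a)/n = 0.100000

Trapezoidal rule: (h/2)[f(x₀) + 2f(x₁) + 2f(x₂) + ... + f(xₙ)]

x_0 = 0.2500, f(x_0) = 3.500000, coefficient = 1
x_1 = 0.3500, f(x_1) = 3.700000, coefficient = 2
x_2 = 0.4500, f(x_2) = 3.900000, coefficient = 2
x_3 = 0.5500, f(x_3) = 4.100000, coefficient = 2
x_4 = 0.6500, f(x_4) = 4.300000, coefficient = 2
x_5 = 0.7500, f(x_5) = 4.500000, coefficient = 2
x_6 = 0.8500, f(x_6) = 4.700000, coefficient = 2
x_7 = 0.9500, f(x_7) = 4.900000, coefficient = 2
x_8 = 1.0500, f(x_8) = 5.100000, coefficient = 2
x_9 = 1.1500, f(x_9) = 5.300000, coefficient = 2
x_10 = 1.2500, f(x_10) = 5.500000, coefficient = 1

I ≈ (0.100000/2) × 90.000000 = 4.500000
Exact value: 4.500000
Error: 0.000000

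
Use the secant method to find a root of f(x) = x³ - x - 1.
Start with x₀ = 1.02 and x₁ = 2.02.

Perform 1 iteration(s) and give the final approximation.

f(x) = x³ - x - 1
x₀ = 1.02, x₁ = 2.02

Secant formula: x_{n+1} = x_n - f(x_n)(x_n - x_{n-1})/(f(x_n) - f(x_{n-1}))

Iteration 1:
  f(1.020000) = -0.958792
  f(2.020000) = 5.222408
  x_2 = 2.020000 - 5.222408×(2.020000 - 1.020000)/(5.222408 - (-0.958792))
       = 1.175114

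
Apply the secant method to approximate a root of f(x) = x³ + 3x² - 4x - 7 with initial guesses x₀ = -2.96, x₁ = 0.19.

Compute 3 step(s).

f(x) = x³ + 3x² - 4x - 7
x₀ = -2.96, x₁ = 0.19

Secant formula: x_{n+1} = x_n - f(x_n)(x_n - x_{n-1})/(f(x_n) - f(x_{n-1}))

Iteration 1:
  f(-2.960000) = 5.190464
  f(0.190000) = -7.644841
  x_2 = 0.190000 - (-7.644841)×(0.190000 - (-2.960000))/(-7.644841 - 5.190464)
       = -1.686173
Iteration 2:
  f(0.190000) = -7.644841
  f(-1.686173) = 3.480136
  x_3 = -1.686173 - 3.480136×(-1.686173 - 0.190000)/(3.480136 - (-7.644841))
       = -1.099265
Iteration 3:
  f(-1.686173) = 3.480136
  f(-1.099265) = -0.306124
  x_4 = -1.099265 - (-0.306124)×(-1.099265 - (-1.686173))/(-0.306124 - 3.480136)
       = -1.146717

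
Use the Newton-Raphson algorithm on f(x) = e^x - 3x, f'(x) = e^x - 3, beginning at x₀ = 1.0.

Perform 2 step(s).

f(x) = e^x - 3x
f'(x) = e^x - 3
x₀ = 1.0

Newton-Raphson formula: x_{n+1} = x_n - f(x_n)/f'(x_n)

Iteration 1:
  f(1.000000) = -0.281718
  f'(1.000000) = -0.281718
  x_1 = 1.000000 - (-0.281718)/(-0.281718) = 0.000000
Iteration 2:
  f(0.000000) = 1.000000
  f'(0.000000) = -2.000000
  x_2 = 0.000000 - 1.000000/(-2.000000) = 0.500000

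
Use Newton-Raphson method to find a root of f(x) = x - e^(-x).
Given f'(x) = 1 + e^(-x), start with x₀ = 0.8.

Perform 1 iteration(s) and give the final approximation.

f(x) = x - e^(-x)
f'(x) = 1 + e^(-x)
x₀ = 0.8

Newton-Raphson formula: x_{n+1} = x_n - f(x_n)/f'(x_n)

Iteration 1:
  f(0.800000) = 0.350671
  f'(0.800000) = 1.449329
  x_1 = 0.800000 - 0.350671/1.449329 = 0.558046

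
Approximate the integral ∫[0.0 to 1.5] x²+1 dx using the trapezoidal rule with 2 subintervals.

f(x) = x²+1
a = 0.0, b = 1.5, n = 2
h = (b - a)/n = 0.750000

Trapezoidal rule: (h/2)[f(x₀) + 2f(x₁) + 2f(x₂) + ... + f(xₙ)]

x_0 = 0.0000, f(x_0) = 1.000000, coefficient = 1
x_1 = 0.7500, f(x_1) = 1.562500, coefficient = 2
x_2 = 1.5000, f(x_2) = 3.250000, coefficient = 1

I ≈ (0.750000/2) × 7.375000 = 2.765625
Exact value: 2.625000
Error: 0.140625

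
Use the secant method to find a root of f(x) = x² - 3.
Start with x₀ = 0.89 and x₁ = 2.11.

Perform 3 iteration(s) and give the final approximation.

f(x) = x² - 3
x₀ = 0.89, x₁ = 2.11

Secant formula: x_{n+1} = x_n - f(x_n)(x_n - x_{n-1})/(f(x_n) - f(x_{n-1}))

Iteration 1:
  f(0.890000) = -2.207900
  f(2.110000) = 1.452100
  x_2 = 2.110000 - 1.452100×(2.110000 - 0.890000)/(1.452100 - (-2.207900))
       = 1.625967
Iteration 2:
  f(2.110000) = 1.452100
  f(1.625967) = -0.356232
  x_3 = 1.625967 - (-0.356232)×(1.625967 - 2.110000)/(-0.356232 - 1.452100)
       = 1.721319
Iteration 3:
  f(1.625967) = -0.356232
  f(1.721319) = -0.037062
  x_4 = 1.721319 - (-0.037062)×(1.721319 - 1.625967)/(-0.037062 - (-0.356232))
       = 1.732391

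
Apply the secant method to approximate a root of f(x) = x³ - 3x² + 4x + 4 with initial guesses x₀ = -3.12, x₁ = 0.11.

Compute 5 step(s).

f(x) = x³ - 3x² + 4x + 4
x₀ = -3.12, x₁ = 0.11

Secant formula: x_{n+1} = x_n - f(x_n)(x_n - x_{n-1})/(f(x_n) - f(x_{n-1}))

Iteration 1:
  f(-3.120000) = -68.054528
  f(0.110000) = 4.405031
  x_2 = 0.110000 - 4.405031×(0.110000 - (-3.120000))/(4.405031 - (-68.054528))
       = -0.086361
Iteration 2:
  f(0.110000) = 4.405031
  f(-0.086361) = 3.631536
  x_3 = -0.086361 - 3.631536×(-0.086361 - 0.110000)/(3.631536 - 4.405031)
       = -1.008272
Iteration 3:
  f(-0.086361) = 3.631536
  f(-1.008272) = -4.107942
  x_4 = -1.008272 - (-4.107942)×(-1.008272 - (-0.086361))/(-4.107942 - 3.631536)
       = -0.518942
Iteration 4:
  f(-1.008272) = -4.107942
  f(-0.518942) = 0.976577
  x_5 = -0.518942 - 0.976577×(-0.518942 - (-1.008272))/(0.976577 - (-4.107942))
       = -0.612927
Iteration 5:
  f(-0.518942) = 0.976577
  f(-0.612927) = 0.190989
  x_6 = -0.612927 - 0.190989×(-0.612927 - (-0.518942))/(0.190989 - 0.976577)
       = -0.635776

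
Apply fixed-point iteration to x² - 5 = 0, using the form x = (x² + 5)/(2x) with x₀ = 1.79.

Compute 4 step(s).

Equation: x² - 5 = 0
Fixed-point form: x = (x² + 5)/(2x)
x₀ = 1.79

x_1 = g(1.790000) = 2.291648
x_2 = g(2.291648) = 2.236742
x_3 = g(2.236742) = 2.236068
x_4 = g(2.236068) = 2.236068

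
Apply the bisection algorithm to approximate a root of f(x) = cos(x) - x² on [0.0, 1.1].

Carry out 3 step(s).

f(x) = cos(x) - x²
Initial interval: [0.0, 1.1]

Iteration 1:
  c_1 = (0.000000 + 1.100000)/2 = 0.550000
  f(c_1) = f(0.550000) = 0.550025
  f(a) × f(c) ≥ 0, new interval: [0.550000, 1.100000]
Iteration 2:
  c_2 = (0.550000 + 1.100000)/2 = 0.825000
  f(c_2) = f(0.825000) = -0.002068
  f(a) × f(c) < 0, new interval: [0.550000, 0.825000]
Iteration 3:
  c_3 = (0.550000 + 0.825000)/2 = 0.687500
  f(c_3) = f(0.687500) = 0.300179
  f(a) × f(c) ≥ 0, new interval: [0.687500, 0.825000]

After 3 iteration(s), the approximation is c_3 = 0.687500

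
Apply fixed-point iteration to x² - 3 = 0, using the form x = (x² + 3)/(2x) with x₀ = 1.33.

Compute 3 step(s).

Equation: x² - 3 = 0
Fixed-point form: x = (x² + 3)/(2x)
x₀ = 1.33

x_1 = g(1.330000) = 1.792820
x_2 = g(1.792820) = 1.733081
x_3 = g(1.733081) = 1.732051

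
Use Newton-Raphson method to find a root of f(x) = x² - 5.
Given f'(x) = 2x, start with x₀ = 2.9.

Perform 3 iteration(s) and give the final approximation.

f(x) = x² - 5
f'(x) = 2x
x₀ = 2.9

Newton-Raphson formula: x_{n+1} = x_n - f(x_n)/f'(x_n)

Iteration 1:
  f(2.900000) = 3.410000
  f'(2.900000) = 5.800000
  x_1 = 2.900000 - 3.410000/5.800000 = 2.312069
Iteration 2:
  f(2.312069) = 0.345663
  f'(2.312069) = 4.624138
  x_2 = 2.312069 - 0.345663/4.624138 = 2.237317
Iteration 3:
  f(2.237317) = 0.005588
  f'(2.237317) = 4.474634
  x_3 = 2.237317 - 0.005588/4.474634 = 2.236068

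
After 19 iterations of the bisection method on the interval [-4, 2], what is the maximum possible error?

Bisection error bound: |error| ≤ (b-a)/2^n
|error| ≤ (2 - (-4))/2^19 = 6/2^19
|error| ≤ 0.0000114441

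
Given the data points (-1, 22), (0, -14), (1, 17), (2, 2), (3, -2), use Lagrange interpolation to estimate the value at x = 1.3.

Lagrange interpolation formula:
P(x) = Σ yᵢ × Lᵢ(x)
where Lᵢ(x) = Π_{j≠i} (x - xⱼ)/(xᵢ - xⱼ)

L_0(1.3) = (1.3 - 0)/(-1 - 0) × (1.3 - 1)/(-1 - 1) × (1.3 - 2)/(-1 - 2) × (1.3 - 3)/(-1 - 3) = 0.019338
L_1(1.3) = (1.3 - (-1))/(0 - (-1)) × (1.3 - 1)/(0 - 1) × (1.3 - 2)/(0 - 2) × (1.3 - 3)/(0 - 3) = -0.136850
L_2(1.3) = (1.3 - (-1))/(1 - (-1)) × (1.3 - 0)/(1 - 0) × (1.3 - 2)/(1 - 2) × (1.3 - 3)/(1 - 3) = 0.889525
L_3(1.3) = (1.3 - (-1))/(2 - (-1)) × (1.3 - 0)/(2 - 0) × (1.3 - 1)/(2 - 1) × (1.3 - 3)/(2 - 3) = 0.254150
L_4(1.3) = (1.3 - (-1))/(3 - (-1)) × (1.3 - 0)/(3 - 0) × (1.3 - 1)/(3 - 1) × (1.3 - 2)/(3 - 2) = -0.026163

P(1.3) = 22×L_0(1.3) + (-14)×L_1(1.3) + 17×L_2(1.3) + 2×L_3(1.3) + (-2)×L_4(1.3)
P(1.3) = 18.023875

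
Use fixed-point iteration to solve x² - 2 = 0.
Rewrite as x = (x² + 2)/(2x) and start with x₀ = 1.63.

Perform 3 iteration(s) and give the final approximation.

Equation: x² - 2 = 0
Fixed-point form: x = (x² + 2)/(2x)
x₀ = 1.63

x_1 = g(1.630000) = 1.428497
x_2 = g(1.428497) = 1.414285
x_3 = g(1.414285) = 1.414214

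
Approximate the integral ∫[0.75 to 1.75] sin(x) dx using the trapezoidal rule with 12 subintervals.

f(x) = sin(x)
a = 0.75, b = 1.75, n = 12
h = (b - a)/n = 0.083333

Trapezoidal rule: (h/2)[f(x₀) + 2f(x₁) + 2f(x₂) + ... + f(xₙ)]

x_0 = 0.7500, f(x_0) = 0.681639, coefficient = 1
x_1 = 0.8333, f(x_1) = 0.740177, coefficient = 2
x_2 = 0.9167, f(x_2) = 0.793578, coefficient = 2
x_3 = 1.0000, f(x_3) = 0.841471, coefficient = 2
x_4 = 1.0833, f(x_4) = 0.883524, coefficient = 2
x_5 = 1.1667, f(x_5) = 0.919445, coefficient = 2
x_6 = 1.2500, f(x_6) = 0.948985, coefficient = 2
x_7 = 1.3333, f(x_7) = 0.971938, coefficient = 2
x_8 = 1.4167, f(x_8) = 0.988146, coefficient = 2
x_9 = 1.5000, f(x_9) = 0.997495, coefficient = 2
x_10 = 1.5833, f(x_10) = 0.999921, coefficient = 2
x_11 = 1.6667, f(x_11) = 0.995408, coefficient = 2
x_12 = 1.7500, f(x_12) = 0.983986, coefficient = 1

I ≈ (0.083333/2) × 21.825799 = 0.909408
Exact value: 0.909935
Error: 0.000527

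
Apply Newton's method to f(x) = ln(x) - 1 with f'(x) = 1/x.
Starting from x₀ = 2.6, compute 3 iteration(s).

f(x) = ln(x) - 1
f'(x) = 1/x
x₀ = 2.6

Newton-Raphson formula: x_{n+1} = x_n - f(x_n)/f'(x_n)

Iteration 1:
  f(2.600000) = -0.044489
  f'(2.600000) = 0.384615
  x_1 = 2.600000 - (-0.044489)/0.384615 = 2.715670
Iteration 2:
  f(2.715670) = -0.000961
  f'(2.715670) = 0.368233
  x_2 = 2.715670 - (-0.000961)/0.368233 = 2.718281
Iteration 3:
  f(2.718281) = 0.000000
  f'(2.718281) = 0.367880
  x_3 = 2.718281 - 0.000000/0.367880 = 2.718282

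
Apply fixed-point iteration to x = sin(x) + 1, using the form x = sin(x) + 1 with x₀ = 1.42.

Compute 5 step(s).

Equation: x = sin(x) + 1
Fixed-point form: x = sin(x) + 1
x₀ = 1.42

x_1 = g(1.420000) = 1.988652
x_2 = g(1.988652) = 1.913961
x_3 = g(1.913961) = 1.941694
x_4 = g(1.941694) = 1.932002
x_5 = g(1.932002) = 1.935471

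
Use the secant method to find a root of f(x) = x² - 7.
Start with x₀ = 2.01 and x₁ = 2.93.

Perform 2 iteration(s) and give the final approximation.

f(x) = x² - 7
x₀ = 2.01, x₁ = 2.93

Secant formula: x_{n+1} = x_n - f(x_n)(x_n - x_{n-1})/(f(x_n) - f(x_{n-1}))

Iteration 1:
  f(2.010000) = -2.959900
  f(2.930000) = 1.584900
  x_2 = 2.930000 - 1.584900×(2.930000 - 2.010000)/(1.584900 - (-2.959900))
       = 2.609170
Iteration 2:
  f(2.930000) = 1.584900
  f(2.609170) = -0.192232
  x_3 = 2.609170 - (-0.192232)×(2.609170 - 2.930000)/(-0.192232 - 1.584900)
       = 2.643874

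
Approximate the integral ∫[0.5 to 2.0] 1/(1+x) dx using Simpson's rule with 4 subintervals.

f(x) = 1/(1+x)
a = 0.5, b = 2.0, n = 4
h = (b - a)/n = 0.375000

Simpson's rule: (h/3)[f(x₀) + 4f(x₁) + 2f(x₂) + ... + f(xₙ)]

x_0 = 0.5000, f(x_0) = 0.666667, coefficient = 1
x_1 = 0.8750, f(x_1) = 0.533333, coefficient = 4
x_2 = 1.2500, f(x_2) = 0.444444, coefficient = 2
x_3 = 1.6250, f(x_3) = 0.380952, coefficient = 4
x_4 = 2.0000, f(x_4) = 0.333333, coefficient = 1

I ≈ (0.375000/3) × 5.546032 = 0.693254
Exact value: 0.693147
Error: 0.000107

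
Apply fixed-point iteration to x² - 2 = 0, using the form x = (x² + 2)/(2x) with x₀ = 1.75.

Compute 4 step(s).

Equation: x² - 2 = 0
Fixed-point form: x = (x² + 2)/(2x)
x₀ = 1.75

x_1 = g(1.750000) = 1.446429
x_2 = g(1.446429) = 1.414572
x_3 = g(1.414572) = 1.414214
x_4 = g(1.414214) = 1.414214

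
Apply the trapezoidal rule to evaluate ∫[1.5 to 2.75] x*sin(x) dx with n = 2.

f(x) = x*sin(x)
a = 1.5, b = 2.75, n = 2
h = (b - a)/n = 0.625000

Trapezoidal rule: (h/2)[f(x₀) + 2f(x₁) + 2f(x₂) + ... + f(xₙ)]

x_0 = 1.5000, f(x_0) = 1.496242, coefficient = 1
x_1 = 2.1250, f(x_1) = 1.806930, coefficient = 2
x_2 = 2.7500, f(x_2) = 1.049568, coefficient = 1

I ≈ (0.625000/2) × 6.159669 = 1.924897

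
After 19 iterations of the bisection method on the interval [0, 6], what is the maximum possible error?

Bisection error bound: |error| ≤ (b-a)/2^n
|error| ≤ (6 - 0)/2^19 = 6/2^19
|error| ≤ 0.0000114441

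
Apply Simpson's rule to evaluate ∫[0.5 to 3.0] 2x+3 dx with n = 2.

f(x) = 2x+3
a = 0.5, b = 3.0, n = 2
h = (b - a)/n = 1.250000

Simpson's rule: (h/3)[f(x₀) + 4f(x₁) + 2f(x₂) + ... + f(xₙ)]

x_0 = 0.5000, f(x_0) = 4.000000, coefficient = 1
x_1 = 1.7500, f(x_1) = 6.500000, coefficient = 4
x_2 = 3.0000, f(x_2) = 9.000000, coefficient = 1

I ≈ (1.250000/3) × 39.000000 = 16.250000
Exact value: 16.250000
Error: 0.000000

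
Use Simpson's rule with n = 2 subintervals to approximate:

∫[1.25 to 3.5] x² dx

f(x) = x²
a = 1.25, b = 3.5, n = 2
h = (b - a)/n = 1.125000

Simpson's rule: (h/3)[f(x₀) + 4f(x₁) + 2f(x₂) + ... + f(xₙ)]

x_0 = 1.2500, f(x_0) = 1.562500, coefficient = 1
x_1 = 2.3750, f(x_1) = 5.640625, coefficient = 4
x_2 = 3.5000, f(x_2) = 12.250000, coefficient = 1

I ≈ (1.125000/3) × 36.375000 = 13.640625
Exact value: 13.640625
Error: 0.000000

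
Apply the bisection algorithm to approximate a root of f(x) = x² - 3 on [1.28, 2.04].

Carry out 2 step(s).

f(x) = x² - 3
Initial interval: [1.28, 2.04]

Iteration 1:
  c_1 = (1.280000 + 2.040000)/2 = 1.660000
  f(c_1) = f(1.660000) = -0.244400
  f(a) × f(c) ≥ 0, new interval: [1.660000, 2.040000]
Iteration 2:
  c_2 = (1.660000 + 2.040000)/2 = 1.850000
  f(c_2) = f(1.850000) = 0.422500
  f(a) × f(c) < 0, new interval: [1.660000, 1.850000]

After 2 iteration(s), the approximation is c_2 = 1.850000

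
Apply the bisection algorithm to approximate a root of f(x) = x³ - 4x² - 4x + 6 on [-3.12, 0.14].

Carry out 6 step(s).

f(x) = x³ - 4x² - 4x + 6
Initial interval: [-3.12, 0.14]

Iteration 1:
  c_1 = (-3.120000 + 0.140000)/2 = -1.490000
  f(c_1) = f(-1.490000) = -0.228349
  f(a) × f(c) ≥ 0, new interval: [-1.490000, 0.140000]
Iteration 2:
  c_2 = (-1.490000 + 0.140000)/2 = -0.675000
  f(c_2) = f(-0.675000) = 6.569953
  f(a) × f(c) < 0, new interval: [-1.490000, -0.675000]
Iteration 3:
  c_3 = (-1.490000 + (-0.675000))/2 = -1.082500
  f(c_3) = f(-1.082500) = 4.374295
  f(a) × f(c) < 0, new interval: [-1.490000, -1.082500]
Iteration 4:
  c_4 = (-1.490000 + (-1.082500))/2 = -1.286250
  f(c_4) = f(-1.286250) = 2.399222
  f(a) × f(c) < 0, new interval: [-1.490000, -1.286250]
Iteration 5:
  c_5 = (-1.490000 + (-1.286250))/2 = -1.388125
  f(c_5) = f(-1.388125) = 1.170170
  f(a) × f(c) < 0, new interval: [-1.490000, -1.388125]
Iteration 6:
  c_6 = (-1.490000 + (-1.388125))/2 = -1.439062
  f(c_6) = f(-1.439062) = 0.492491
  f(a) × f(c) < 0, new interval: [-1.490000, -1.439062]

After 6 iteration(s), the approximation is c_6 = -1.439062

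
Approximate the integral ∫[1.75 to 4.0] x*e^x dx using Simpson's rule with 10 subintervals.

f(x) = x*e^x
a = 1.75, b = 4.0, n = 10
h = (b - a)/n = 0.225000

Simpson's rule: (h/3)[f(x₀) + 4f(x₁) + 2f(x₂) + ... + f(xₙ)]

x_0 = 1.7500, f(x_0) = 10.070555, coefficient = 1
x_1 = 1.9750, f(x_1) = 14.233074, coefficient = 4
x_2 = 2.2000, f(x_2) = 19.855030, coefficient = 2
x_3 = 2.4250, f(x_3) = 27.407906, coefficient = 4
x_4 = 2.6500, f(x_4) = 37.508202, coefficient = 2
x_5 = 2.8750, f(x_5) = 50.960594, coefficient = 4
x_6 = 3.1000, f(x_6) = 68.813649, coefficient = 2
x_7 = 3.3250, f(x_7) = 92.431670, coefficient = 4
x_8 = 3.5500, f(x_8) = 123.587277, coefficient = 2
x_9 = 3.7750, f(x_9) = 164.580594, coefficient = 4
x_10 = 4.0000, f(x_10) = 218.392600, coefficient = 1

I ≈ (0.225000/3) × 2126.446827 = 159.483512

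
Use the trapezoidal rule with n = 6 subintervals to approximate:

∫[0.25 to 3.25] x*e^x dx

f(x) = x*e^x
a = 0.25, b = 3.25, n = 6
h = (b - a)/n = 0.500000

Trapezoidal rule: (h/2)[f(x₀) + 2f(x₁) + 2f(x₂) + ... + f(xₙ)]

x_0 = 0.2500, f(x_0) = 0.321006, coefficient = 1
x_1 = 0.7500, f(x_1) = 1.587750, coefficient = 2
x_2 = 1.2500, f(x_2) = 4.362929, coefficient = 2
x_3 = 1.7500, f(x_3) = 10.070555, coefficient = 2
x_4 = 2.2500, f(x_4) = 21.347406, coefficient = 2
x_5 = 2.7500, f(x_5) = 43.017238, coefficient = 2
x_6 = 3.2500, f(x_6) = 83.818605, coefficient = 1

I ≈ (0.500000/2) × 244.911364 = 61.227841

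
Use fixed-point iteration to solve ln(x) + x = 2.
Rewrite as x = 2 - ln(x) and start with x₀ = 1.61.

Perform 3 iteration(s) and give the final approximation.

Equation: ln(x) + x = 2
Fixed-point form: x = 2 - ln(x)
x₀ = 1.61

x_1 = g(1.610000) = 1.523766
x_2 = g(1.523766) = 1.578815
x_3 = g(1.578815) = 1.543325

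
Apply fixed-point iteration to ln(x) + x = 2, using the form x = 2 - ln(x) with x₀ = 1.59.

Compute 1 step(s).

Equation: ln(x) + x = 2
Fixed-point form: x = 2 - ln(x)
x₀ = 1.59

x_1 = g(1.590000) = 1.536266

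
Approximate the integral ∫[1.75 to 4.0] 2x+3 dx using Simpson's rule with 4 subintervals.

f(x) = 2x+3
a = 1.75, b = 4.0, n = 4
h = (b - a)/n = 0.562500

Simpson's rule: (h/3)[f(x₀) + 4f(x₁) + 2f(x₂) + ... + f(xₙ)]

x_0 = 1.7500, f(x_0) = 6.500000, coefficient = 1
x_1 = 2.3125, f(x_1) = 7.625000, coefficient = 4
x_2 = 2.8750, f(x_2) = 8.750000, coefficient = 2
x_3 = 3.4375, f(x_3) = 9.875000, coefficient = 4
x_4 = 4.0000, f(x_4) = 11.000000, coefficient = 1

I ≈ (0.562500/3) × 105.000000 = 19.687500
Exact value: 19.687500
Error: 0.000000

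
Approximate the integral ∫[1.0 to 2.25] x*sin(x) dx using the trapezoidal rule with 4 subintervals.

f(x) = x*sin(x)
a = 1.0, b = 2.25, n = 4
h = (b - a)/n = 0.312500

Trapezoidal rule: (h/2)[f(x₀) + 2f(x₁) + 2f(x₂) + ... + f(xₙ)]

x_0 = 1.0000, f(x_0) = 0.841471, coefficient = 1
x_1 = 1.3125, f(x_1) = 1.268960, coefficient = 2
x_2 = 1.6250, f(x_2) = 1.622613, coefficient = 2
x_3 = 1.9375, f(x_3) = 1.808684, coefficient = 2
x_4 = 2.2500, f(x_4) = 1.750665, coefficient = 1

I ≈ (0.312500/2) × 11.992650 = 1.873852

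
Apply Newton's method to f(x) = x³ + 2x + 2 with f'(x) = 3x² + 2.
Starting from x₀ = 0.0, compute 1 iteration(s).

f(x) = x³ + 2x + 2
f'(x) = 3x² + 2
x₀ = 0.0

Newton-Raphson formula: x_{n+1} = x_n - f(x_n)/f'(x_n)

Iteration 1:
  f(0.000000) = 2.000000
  f'(0.000000) = 2.000000
  x_1 = 0.000000 - 2.000000/2.000000 = -1.000000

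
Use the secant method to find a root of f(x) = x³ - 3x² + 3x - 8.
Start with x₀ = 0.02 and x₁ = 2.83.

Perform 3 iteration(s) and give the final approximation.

f(x) = x³ - 3x² + 3x - 8
x₀ = 0.02, x₁ = 2.83

Secant formula: x_{n+1} = x_n - f(x_n)(x_n - x_{n-1})/(f(x_n) - f(x_{n-1}))

Iteration 1:
  f(0.020000) = -7.941192
  f(2.830000) = -0.871513
  x_2 = 2.830000 - (-0.871513)×(2.830000 - 0.020000)/(-0.871513 - (-7.941192))
       = 3.176402
Iteration 2:
  f(2.830000) = -0.871513
  f(3.176402) = 3.309020
  x_3 = 3.176402 - 3.309020×(3.176402 - 2.830000)/(3.309020 - (-0.871513))
       = 2.902214
Iteration 3:
  f(3.176402) = 3.309020
  f(2.902214) = -0.116992
  x_4 = 2.902214 - (-0.116992)×(2.902214 - 3.176402)/(-0.116992 - 3.309020)
       = 2.911577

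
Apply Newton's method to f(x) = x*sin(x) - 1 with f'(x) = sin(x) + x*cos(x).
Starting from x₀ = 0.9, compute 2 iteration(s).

f(x) = x*sin(x) - 1
f'(x) = sin(x) + x*cos(x)
x₀ = 0.9

Newton-Raphson formula: x_{n+1} = x_n - f(x_n)/f'(x_n)

Iteration 1:
  f(0.900000) = -0.295006
  f'(0.900000) = 1.342776
  x_1 = 0.900000 - (-0.295006)/1.342776 = 1.119698
Iteration 2:
  f(1.119698) = 0.007694
  f'(1.119698) = 1.388106
  x_2 = 1.119698 - 0.007694/1.388106 = 1.114156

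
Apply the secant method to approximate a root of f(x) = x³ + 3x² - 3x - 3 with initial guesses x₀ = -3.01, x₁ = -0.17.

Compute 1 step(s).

f(x) = x³ + 3x² - 3x - 3
x₀ = -3.01, x₁ = -0.17

Secant formula: x_{n+1} = x_n - f(x_n)(x_n - x_{n-1})/(f(x_n) - f(x_{n-1}))

Iteration 1:
  f(-3.010000) = 5.939399
  f(-0.170000) = -2.408213
  x_2 = -0.170000 - (-2.408213)×(-0.170000 - (-3.010000))/(-2.408213 - 5.939399)
       = -0.989315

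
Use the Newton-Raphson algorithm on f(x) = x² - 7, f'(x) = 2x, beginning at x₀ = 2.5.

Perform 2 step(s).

f(x) = x² - 7
f'(x) = 2x
x₀ = 2.5

Newton-Raphson formula: x_{n+1} = x_n - f(x_n)/f'(x_n)

Iteration 1:
  f(2.500000) = -0.750000
  f'(2.500000) = 5.000000
  x_1 = 2.500000 - (-0.750000)/5.000000 = 2.650000
Iteration 2:
  f(2.650000) = 0.022500
  f'(2.650000) = 5.300000
  x_2 = 2.650000 - 0.022500/5.300000 = 2.645755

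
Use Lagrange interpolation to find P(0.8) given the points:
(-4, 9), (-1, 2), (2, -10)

Lagrange interpolation formula:
P(x) = Σ yᵢ × Lᵢ(x)
where Lᵢ(x) = Π_{j≠i} (x - xⱼ)/(xᵢ - xⱼ)

L_0(0.8) = (0.8 - (-1))/(-4 - (-1)) × (0.8 - 2)/(-4 - 2) = -0.120000
L_1(0.8) = (0.8 - (-4))/(-1 - (-4)) × (0.8 - 2)/(-1 - 2) = 0.640000
L_2(0.8) = (0.8 - (-4))/(2 - (-4)) × (0.8 - (-1))/(2 - (-1)) = 0.480000

P(0.8) = 9×L_0(0.8) + 2×L_1(0.8) + (-10)×L_2(0.8)
P(0.8) = -4.600000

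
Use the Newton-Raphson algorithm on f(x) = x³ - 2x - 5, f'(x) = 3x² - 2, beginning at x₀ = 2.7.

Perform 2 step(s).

f(x) = x³ - 2x - 5
f'(x) = 3x² - 2
x₀ = 2.7

Newton-Raphson formula: x_{n+1} = x_n - f(x_n)/f'(x_n)

Iteration 1:
  f(2.700000) = 9.283000
  f'(2.700000) = 19.870000
  x_1 = 2.700000 - 9.283000/19.870000 = 2.232813
Iteration 2:
  f(2.232813) = 1.665964
  f'(2.232813) = 12.956366
  x_2 = 2.232813 - 1.665964/12.956366 = 2.104231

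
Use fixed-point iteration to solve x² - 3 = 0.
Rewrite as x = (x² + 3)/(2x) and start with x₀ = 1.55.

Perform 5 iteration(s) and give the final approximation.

Equation: x² - 3 = 0
Fixed-point form: x = (x² + 3)/(2x)
x₀ = 1.55

x_1 = g(1.550000) = 1.742742
x_2 = g(1.742742) = 1.732084
x_3 = g(1.732084) = 1.732051
x_4 = g(1.732051) = 1.732051
x_5 = g(1.732051) = 1.732051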